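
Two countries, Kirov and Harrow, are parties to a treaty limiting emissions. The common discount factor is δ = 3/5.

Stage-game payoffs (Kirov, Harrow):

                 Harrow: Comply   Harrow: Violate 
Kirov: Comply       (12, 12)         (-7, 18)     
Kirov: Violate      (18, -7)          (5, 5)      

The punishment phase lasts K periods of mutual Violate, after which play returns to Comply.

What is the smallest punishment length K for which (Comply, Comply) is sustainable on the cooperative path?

No profitable deviation requires (12−5)(δ+…+δ^K) ≥ 18−12, i.e. δ+…+δ^K ≥ 6/7 ≈ 0.8571.
With δ = 3/5, the partial sums are K=1: 0.6000, K=2: 0.9600.
K = 2 is the first length at which the sum reaches 0.8571.

2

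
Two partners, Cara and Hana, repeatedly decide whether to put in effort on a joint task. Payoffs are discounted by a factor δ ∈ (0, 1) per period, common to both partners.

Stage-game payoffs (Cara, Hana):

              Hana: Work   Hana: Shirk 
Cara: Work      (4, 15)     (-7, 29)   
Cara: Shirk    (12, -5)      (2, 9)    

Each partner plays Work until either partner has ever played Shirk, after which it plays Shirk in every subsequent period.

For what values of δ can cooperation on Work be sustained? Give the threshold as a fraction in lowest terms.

Cara's threshold: (12−4)/(12−2) = 4/5.
Hana's threshold: (29−15)/(29−9) = 7/10.
4/5 > 7/10, so Cara binds and δ* = 4/5.

4/5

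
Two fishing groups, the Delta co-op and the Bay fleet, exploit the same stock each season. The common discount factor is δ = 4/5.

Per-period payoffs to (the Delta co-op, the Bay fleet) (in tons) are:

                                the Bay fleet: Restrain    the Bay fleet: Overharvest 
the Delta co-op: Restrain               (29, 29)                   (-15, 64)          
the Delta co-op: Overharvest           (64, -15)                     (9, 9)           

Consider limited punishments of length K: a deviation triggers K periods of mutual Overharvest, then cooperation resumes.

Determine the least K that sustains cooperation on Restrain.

3

Need Σ_{k=1}^{K} δ^k ≥ (64−29)/(29−9) = 1.7500 at δ = 4/5.
At K = 2 the sum is 1.4400 < 1.7500; at K = 3 it is 1.9520 ≥ 1.7500.
So the minimum punishment length is K = 3.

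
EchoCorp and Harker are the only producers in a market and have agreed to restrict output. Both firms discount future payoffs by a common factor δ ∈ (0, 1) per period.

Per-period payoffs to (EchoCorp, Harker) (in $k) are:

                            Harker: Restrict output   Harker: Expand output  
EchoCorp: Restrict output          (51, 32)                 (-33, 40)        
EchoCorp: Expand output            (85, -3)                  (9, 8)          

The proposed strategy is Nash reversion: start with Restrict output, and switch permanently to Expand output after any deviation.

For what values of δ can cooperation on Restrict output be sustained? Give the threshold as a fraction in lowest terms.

EchoCorp's threshold: (85−51)/(85−9) = 17/38.
Harker's threshold: (40−32)/(40−8) = 1/4.
17/38 > 1/4, so EchoCorp binds and δ* = 17/38.

17/38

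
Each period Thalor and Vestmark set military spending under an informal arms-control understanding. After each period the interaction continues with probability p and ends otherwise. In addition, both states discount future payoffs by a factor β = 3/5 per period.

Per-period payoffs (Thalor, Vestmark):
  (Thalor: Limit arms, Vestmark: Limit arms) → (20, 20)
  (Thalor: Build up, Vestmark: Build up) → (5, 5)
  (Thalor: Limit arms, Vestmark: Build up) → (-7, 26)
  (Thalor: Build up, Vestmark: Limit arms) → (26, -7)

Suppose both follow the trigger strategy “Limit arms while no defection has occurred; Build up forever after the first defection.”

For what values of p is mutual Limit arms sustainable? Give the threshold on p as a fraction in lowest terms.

With continuation probability p and discount β, the effective per-period discount factor is βp.
Grim-trigger IC: βp ≥ (26−20)/(26−5) = 2/7.
So p ≥ (2/7)/(3/5) = 10/21.

10/21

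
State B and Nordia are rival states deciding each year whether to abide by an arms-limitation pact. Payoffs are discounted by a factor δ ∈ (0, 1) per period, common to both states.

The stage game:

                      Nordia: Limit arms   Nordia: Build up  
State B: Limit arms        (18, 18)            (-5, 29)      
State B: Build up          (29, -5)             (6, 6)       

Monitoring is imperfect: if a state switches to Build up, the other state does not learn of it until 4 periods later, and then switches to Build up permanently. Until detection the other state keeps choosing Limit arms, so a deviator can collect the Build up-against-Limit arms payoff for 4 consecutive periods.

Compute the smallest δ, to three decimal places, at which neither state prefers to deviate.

0.832

A deviator earns 29 for 4 periods, then 6 forever; cooperating earns 18 forever. Multiplying the IC by (1−δ):
18 ≥ 29(1−δ^4) + 6δ^4, so 23·δ^4 ≥ 11 and δ^4 ≥ 11/23.
δ ≥ (11/23)^(1/4) ≈ 0.832.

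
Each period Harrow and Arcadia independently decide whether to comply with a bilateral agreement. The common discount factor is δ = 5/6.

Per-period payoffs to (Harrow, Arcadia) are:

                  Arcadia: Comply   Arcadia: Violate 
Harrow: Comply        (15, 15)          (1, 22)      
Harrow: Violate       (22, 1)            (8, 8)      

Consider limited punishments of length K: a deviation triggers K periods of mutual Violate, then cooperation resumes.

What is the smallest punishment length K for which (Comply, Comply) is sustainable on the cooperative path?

No profitable deviation requires (15−8)(δ+…+δ^K) ≥ 22−15, i.e. δ+…+δ^K ≥ 1 ≈ 1.0000.
With δ = 5/6, the partial sums are K=1: 0.8333, K=2: 1.5278.
K = 2 is the first length at which the sum reaches 1.0000.

2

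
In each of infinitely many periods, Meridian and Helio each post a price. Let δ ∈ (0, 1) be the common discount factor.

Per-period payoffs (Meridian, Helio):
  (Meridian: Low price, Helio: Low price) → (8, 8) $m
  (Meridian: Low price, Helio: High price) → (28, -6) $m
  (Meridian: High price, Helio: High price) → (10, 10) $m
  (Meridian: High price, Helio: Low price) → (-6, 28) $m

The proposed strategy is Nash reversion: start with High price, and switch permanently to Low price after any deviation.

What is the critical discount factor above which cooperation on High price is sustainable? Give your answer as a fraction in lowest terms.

9/10

One-period gain from deviating is 28 − 10 = 18. The loss is 10 − 8 = 2 in every subsequent period, with present value 2·δ/(1−δ).
Deviation is unprofitable when 2·δ/(1−δ) ≥ 18, i.e. δ/(1−δ) ≥ 9.
Equivalently δ ≥ 18/(18+2) = 9/10.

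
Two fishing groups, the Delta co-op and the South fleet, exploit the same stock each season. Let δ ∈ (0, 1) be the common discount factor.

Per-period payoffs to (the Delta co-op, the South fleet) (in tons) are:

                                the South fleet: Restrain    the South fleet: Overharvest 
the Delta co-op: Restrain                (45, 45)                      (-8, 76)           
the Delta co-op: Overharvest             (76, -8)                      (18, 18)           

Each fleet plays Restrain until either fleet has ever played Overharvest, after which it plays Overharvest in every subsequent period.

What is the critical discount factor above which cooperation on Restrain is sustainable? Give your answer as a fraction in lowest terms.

Under grim trigger the critical discount factor is (T−C)/(T−P) with T = 76, C = 45, P = 18.
δ* = (76−45)/(76−18) = 31/58.

31/58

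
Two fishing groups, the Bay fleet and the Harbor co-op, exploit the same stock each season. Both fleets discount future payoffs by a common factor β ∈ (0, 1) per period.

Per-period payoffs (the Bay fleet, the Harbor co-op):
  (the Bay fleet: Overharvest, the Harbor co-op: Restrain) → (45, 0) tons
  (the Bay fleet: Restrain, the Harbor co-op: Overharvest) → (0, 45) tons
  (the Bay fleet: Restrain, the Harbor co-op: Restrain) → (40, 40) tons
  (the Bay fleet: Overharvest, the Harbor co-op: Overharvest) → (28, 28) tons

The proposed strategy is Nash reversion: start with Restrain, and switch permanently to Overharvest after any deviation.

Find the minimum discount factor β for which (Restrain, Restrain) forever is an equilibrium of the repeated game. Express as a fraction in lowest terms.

One-period gain from deviating is 45 − 40 = 5. The loss is 40 − 28 = 12 in every subsequent period, with present value 12·β/(1−β).
Deviation is unprofitable when 12·β/(1−β) ≥ 5, i.e. β/(1−β) ≥ 5/12.
Equivalently β ≥ 5/(5+12) = 5/17.

5/17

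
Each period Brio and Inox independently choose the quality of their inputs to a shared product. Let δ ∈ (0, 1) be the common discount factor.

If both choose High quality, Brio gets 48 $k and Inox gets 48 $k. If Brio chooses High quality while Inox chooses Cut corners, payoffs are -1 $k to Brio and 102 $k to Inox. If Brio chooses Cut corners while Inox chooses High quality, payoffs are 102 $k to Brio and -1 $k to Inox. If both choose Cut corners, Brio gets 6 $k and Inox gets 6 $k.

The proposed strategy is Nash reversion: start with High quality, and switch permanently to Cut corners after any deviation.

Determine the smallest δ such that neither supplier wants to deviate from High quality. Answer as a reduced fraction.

9/16

48/(1−δ) ≥ 102 + 6δ/(1−δ)
48 ≥ 102 − 96δ
δ ≥ 54/96 = 9/16.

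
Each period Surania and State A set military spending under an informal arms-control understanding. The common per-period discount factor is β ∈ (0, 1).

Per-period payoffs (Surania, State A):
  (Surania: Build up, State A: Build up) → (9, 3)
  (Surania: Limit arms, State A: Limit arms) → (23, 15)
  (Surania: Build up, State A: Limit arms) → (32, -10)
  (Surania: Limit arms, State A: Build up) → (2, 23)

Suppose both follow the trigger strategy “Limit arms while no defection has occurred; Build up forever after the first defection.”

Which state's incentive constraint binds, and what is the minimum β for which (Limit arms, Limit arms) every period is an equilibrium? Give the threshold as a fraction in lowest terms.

State A; β ≥ 2/5

For Surania: deviation gain 32−23 = 9, per-period punishment loss 23−9 = 14. IC gives β ≥ 9/23.
For State A: gain 8, loss 12 per period, so β ≥ 8/20 = 2/5.
The tighter constraint is State A's, so cooperation needs β ≥ 2/5.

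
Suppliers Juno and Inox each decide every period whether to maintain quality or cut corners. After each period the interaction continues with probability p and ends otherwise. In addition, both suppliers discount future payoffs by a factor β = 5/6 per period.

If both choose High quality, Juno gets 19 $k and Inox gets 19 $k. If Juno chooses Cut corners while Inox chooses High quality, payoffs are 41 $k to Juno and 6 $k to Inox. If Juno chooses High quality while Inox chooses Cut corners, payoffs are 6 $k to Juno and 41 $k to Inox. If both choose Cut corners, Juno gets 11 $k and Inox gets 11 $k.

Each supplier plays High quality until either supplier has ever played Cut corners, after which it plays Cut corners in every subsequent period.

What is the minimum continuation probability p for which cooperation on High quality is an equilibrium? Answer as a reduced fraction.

22/25

Expected continuation weight on next period's payoff is β·p = 5/6·p, which plays the role of the discount factor.
Cooperation requires 5/6·p ≥ (41−19)/(41−11) = 11/15, hence p ≥ 22/25.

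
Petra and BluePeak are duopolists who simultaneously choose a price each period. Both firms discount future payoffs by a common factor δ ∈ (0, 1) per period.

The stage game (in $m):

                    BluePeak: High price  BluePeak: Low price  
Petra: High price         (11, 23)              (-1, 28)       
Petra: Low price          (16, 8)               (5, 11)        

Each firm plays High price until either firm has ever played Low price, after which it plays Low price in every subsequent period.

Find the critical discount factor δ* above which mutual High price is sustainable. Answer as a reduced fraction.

Petra: cooperation gives 11 each period; deviation gives 16 once then 5 forever.
  11/(1−δ) ≥ 16 + 5δ/(1−δ) ⇒ δ ≥ 5/11.
BluePeak: cooperation gives 23 each period; deviation gives 28 once then 11 forever.
  δ ≥ 5/17.
Both must hold, so the binding constraint is Petra's: δ ≥ 5/11.

5/11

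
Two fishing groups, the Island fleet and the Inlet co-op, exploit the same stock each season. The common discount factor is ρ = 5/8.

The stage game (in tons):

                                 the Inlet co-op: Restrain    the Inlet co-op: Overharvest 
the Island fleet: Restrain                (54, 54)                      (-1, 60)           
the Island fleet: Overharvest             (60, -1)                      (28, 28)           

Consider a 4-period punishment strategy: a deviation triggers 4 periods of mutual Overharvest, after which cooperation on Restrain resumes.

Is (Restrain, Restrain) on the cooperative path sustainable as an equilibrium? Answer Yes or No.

Comparing payoff streams over the 5 periods until play realigns: cooperate → 54(1+ρ+…+ρ^4); deviate → 60 + 28(ρ+…+ρ^4).
Cooperation is sustained iff (54−28)(ρ+…+ρ^4) ≥ 60−54.
ρ+…+ρ^4 = 5/8·(1−(5/8)^4)/(1−5/8) = 1.4124, and (60−54)/(54−28) = 0.2308.
1.4124 ≥ 0.2308, so cooperation is sustainable.

Yes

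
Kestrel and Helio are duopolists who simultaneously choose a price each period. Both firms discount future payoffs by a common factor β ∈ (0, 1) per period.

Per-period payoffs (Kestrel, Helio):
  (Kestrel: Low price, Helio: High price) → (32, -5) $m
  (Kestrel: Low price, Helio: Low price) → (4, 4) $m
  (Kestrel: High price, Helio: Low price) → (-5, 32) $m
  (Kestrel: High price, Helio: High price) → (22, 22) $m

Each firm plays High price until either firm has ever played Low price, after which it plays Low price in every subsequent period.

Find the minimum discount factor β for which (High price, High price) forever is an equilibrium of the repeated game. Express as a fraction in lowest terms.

22/(1−β) ≥ 32 + 4β/(1−β)
22 ≥ 32 − 28β
β ≥ 10/28 = 5/14.

5/14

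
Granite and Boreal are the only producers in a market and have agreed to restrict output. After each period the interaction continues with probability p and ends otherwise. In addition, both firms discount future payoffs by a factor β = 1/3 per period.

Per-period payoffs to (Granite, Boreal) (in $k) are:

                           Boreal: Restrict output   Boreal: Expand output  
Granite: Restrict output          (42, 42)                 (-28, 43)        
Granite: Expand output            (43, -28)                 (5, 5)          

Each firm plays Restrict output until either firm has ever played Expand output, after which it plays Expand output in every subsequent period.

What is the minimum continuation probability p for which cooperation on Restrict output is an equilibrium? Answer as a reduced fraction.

With continuation probability p and discount β, the effective per-period discount factor is βp.
Grim-trigger IC: βp ≥ (43−42)/(43−5) = 1/38.
So p ≥ (1/38)/(1/3) = 3/38.

3/38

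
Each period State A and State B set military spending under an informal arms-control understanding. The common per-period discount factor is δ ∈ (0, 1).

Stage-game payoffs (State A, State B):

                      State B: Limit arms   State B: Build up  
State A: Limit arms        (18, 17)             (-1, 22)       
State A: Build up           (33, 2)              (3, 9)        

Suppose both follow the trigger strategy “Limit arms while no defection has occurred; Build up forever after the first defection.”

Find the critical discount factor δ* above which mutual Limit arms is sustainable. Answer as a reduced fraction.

State A: cooperation gives 18 each period; deviation gives 33 once then 3 forever.
  18/(1−δ) ≥ 33 + 3δ/(1−δ) ⇒ δ ≥ 15/30 = 1/2.
State B: cooperation gives 17 each period; deviation gives 22 once then 9 forever.
  δ ≥ 5/13.
Both must hold, so the binding constraint is State A's: δ ≥ 1/2.

1/2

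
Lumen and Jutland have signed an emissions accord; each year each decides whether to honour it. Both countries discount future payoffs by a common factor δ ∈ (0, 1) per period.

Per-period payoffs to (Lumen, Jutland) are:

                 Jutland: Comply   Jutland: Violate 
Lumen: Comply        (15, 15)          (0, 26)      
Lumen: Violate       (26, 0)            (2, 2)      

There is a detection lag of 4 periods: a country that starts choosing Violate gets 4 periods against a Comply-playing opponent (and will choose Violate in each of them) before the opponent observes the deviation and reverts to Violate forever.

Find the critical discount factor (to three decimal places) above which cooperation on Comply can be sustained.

0.823

Deviating for the 4 undetected periods gains 26−15 = 11 per period over cooperation, then loses 15−2 = 13 per period forever once punishment starts.
Gain: 11(1 + δ + … + δ^3); loss: 13·δ^4/(1−δ).
No profitable deviation ⇔ 11(1−δ^4) ≤ 13·δ^4, i.e. δ^4 ≥ 11/(11+13) = 11/24.
Hence δ ≥ (11/24)^(1/4) ≈ 0.823.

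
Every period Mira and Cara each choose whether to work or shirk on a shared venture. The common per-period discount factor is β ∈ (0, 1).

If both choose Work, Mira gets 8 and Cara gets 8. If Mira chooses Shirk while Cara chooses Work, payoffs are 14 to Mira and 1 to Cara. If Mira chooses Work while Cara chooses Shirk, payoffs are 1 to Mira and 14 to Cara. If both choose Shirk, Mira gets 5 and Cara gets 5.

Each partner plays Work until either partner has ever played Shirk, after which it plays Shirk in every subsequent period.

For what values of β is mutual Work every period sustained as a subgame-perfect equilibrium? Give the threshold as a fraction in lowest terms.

2/3

8/(1−β) ≥ 14 + 5β/(1−β)
8 ≥ 14 − 9β
β ≥ 6/9 = 2/3.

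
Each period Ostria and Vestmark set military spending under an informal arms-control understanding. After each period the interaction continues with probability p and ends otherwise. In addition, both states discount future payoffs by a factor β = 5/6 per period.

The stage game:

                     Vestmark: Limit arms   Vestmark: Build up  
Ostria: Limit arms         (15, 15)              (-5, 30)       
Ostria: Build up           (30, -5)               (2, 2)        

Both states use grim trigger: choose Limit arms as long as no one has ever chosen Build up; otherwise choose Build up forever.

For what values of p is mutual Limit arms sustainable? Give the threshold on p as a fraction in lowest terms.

9/14

With continuation probability p and discount β, the effective per-period discount factor is βp.
Grim-trigger IC: βp ≥ (30−15)/(30−2) = 15/28.
So p ≥ (15/28)/(5/6) = 9/14.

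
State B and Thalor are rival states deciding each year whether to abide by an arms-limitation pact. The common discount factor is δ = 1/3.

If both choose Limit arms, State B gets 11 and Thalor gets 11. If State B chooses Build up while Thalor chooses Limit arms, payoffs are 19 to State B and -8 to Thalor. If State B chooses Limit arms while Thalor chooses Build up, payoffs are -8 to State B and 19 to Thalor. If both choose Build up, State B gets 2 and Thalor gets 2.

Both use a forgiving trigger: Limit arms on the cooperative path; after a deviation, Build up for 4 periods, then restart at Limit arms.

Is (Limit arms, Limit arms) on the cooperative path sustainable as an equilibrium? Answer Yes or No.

Comparing payoff streams over the 5 periods until play realigns: cooperate → 11(1+δ+…+δ^4); deviate → 19 + 2(δ+…+δ^4).
Cooperation is sustained iff (11−2)(δ+…+δ^4) ≥ 19−11.
δ+…+δ^4 = 1/3·(1−(1/3)^4)/(1−1/3) = 0.4938, and (19−11)/(11−2) = 0.8889.
0.4938 < 0.8889, so cooperation is not sustainable.

No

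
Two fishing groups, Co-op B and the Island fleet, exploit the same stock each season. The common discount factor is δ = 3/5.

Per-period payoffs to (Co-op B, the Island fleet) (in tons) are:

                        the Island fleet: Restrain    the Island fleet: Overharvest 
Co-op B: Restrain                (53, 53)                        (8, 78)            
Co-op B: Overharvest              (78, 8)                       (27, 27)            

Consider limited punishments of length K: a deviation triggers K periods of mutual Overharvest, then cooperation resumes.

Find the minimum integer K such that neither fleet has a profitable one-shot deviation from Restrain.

3

IC: δ(1−δ^K)/(1−δ) ≥ (78−53)/(53−27) = 25/26.
With δ = 3/5: need 1 − δ^K ≥ 25/26·(1−3/5)/(3/5), i.e. δ^K ≤ 0.3590.
Since (3/5)^2 = 0.3600 and (3/5)^3 = 0.2160, the smallest such K is 3.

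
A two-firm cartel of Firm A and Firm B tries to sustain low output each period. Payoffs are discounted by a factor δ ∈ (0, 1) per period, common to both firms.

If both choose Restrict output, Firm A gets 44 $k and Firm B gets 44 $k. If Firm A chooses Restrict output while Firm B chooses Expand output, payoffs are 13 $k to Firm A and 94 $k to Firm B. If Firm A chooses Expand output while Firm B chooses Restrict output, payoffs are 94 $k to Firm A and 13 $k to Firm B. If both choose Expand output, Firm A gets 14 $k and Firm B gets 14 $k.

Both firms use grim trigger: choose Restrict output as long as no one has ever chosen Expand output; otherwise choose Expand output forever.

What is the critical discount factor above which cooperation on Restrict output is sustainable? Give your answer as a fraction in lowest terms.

One-period gain from deviating is 94 − 44 = 50. The loss is 44 − 14 = 30 in every subsequent period, with present value 30·δ/(1−δ).
Deviation is unprofitable when 30·δ/(1−δ) ≥ 50, i.e. δ/(1−δ) ≥ 5/3.
Equivalently δ ≥ 50/(50+30) = 5/8.

5/8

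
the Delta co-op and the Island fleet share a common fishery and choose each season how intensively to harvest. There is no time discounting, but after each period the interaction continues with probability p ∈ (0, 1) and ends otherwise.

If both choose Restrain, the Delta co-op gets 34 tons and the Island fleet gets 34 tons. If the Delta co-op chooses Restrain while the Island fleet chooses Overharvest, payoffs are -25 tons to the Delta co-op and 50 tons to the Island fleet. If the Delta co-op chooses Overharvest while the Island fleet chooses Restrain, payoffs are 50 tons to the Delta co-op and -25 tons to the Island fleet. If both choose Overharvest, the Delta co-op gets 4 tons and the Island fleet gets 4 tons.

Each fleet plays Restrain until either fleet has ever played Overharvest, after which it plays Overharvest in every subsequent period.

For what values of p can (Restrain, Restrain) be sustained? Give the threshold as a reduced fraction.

With no time discounting, the continuation probability p plays the role of the discount factor.
Grim-trigger IC: 34/(1−p) ≥ 50 + 4p/(1−p) ⇒ p ≥ (50−34)/(50−4) = 8/23.

8/23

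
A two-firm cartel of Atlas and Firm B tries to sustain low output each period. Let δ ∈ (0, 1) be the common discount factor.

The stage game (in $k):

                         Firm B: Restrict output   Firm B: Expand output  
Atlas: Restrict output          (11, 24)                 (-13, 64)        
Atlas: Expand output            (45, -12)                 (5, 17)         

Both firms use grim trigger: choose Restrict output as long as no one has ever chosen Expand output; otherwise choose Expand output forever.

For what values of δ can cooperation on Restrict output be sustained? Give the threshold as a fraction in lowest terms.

40/47

For Atlas: deviation gain 45−11 = 34, per-period punishment loss 11−5 = 6. IC gives δ ≥ 34/40 = 17/20.
For Firm B: gain 40, loss 7 per period, so δ ≥ 40/47.
The tighter constraint is Firm B's, so cooperation needs δ ≥ 40/47.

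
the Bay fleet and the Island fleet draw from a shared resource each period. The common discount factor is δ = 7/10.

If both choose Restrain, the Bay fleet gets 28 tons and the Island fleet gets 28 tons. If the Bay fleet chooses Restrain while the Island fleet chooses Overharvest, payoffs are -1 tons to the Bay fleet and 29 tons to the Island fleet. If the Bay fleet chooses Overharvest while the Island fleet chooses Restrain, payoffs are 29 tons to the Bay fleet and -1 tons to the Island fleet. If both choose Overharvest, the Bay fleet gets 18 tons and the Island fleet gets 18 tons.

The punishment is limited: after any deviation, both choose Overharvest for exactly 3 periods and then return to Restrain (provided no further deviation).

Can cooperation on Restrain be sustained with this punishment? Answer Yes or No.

Yes

Comparing payoff streams over the 4 periods until play realigns: cooperate → 28(1+δ+…+δ^3); deviate → 29 + 18(δ+…+δ^3).
Cooperation is sustained iff (28−18)(δ+…+δ^3) ≥ 29−28.
δ+…+δ^3 = 7/10·(1−(7/10)^3)/(1−7/10) = 1.5330, and (29−28)/(28−18) = 0.1000.
1.5330 ≥ 0.1000, so cooperation is sustainable.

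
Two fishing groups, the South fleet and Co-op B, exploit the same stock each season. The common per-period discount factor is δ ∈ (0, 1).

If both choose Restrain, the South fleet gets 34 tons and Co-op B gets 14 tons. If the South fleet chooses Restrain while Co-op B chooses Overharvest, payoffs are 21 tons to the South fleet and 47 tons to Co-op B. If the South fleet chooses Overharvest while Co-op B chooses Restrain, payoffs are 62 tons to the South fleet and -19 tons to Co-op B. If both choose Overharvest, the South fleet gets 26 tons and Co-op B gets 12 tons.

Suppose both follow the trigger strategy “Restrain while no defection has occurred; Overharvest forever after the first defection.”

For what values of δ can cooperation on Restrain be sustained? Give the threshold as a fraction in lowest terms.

For the South fleet: deviation gain 62−34 = 28, per-period punishment loss 34−26 = 8. IC gives δ ≥ 28/36 = 7/9.
For Co-op B: gain 33, loss 2 per period, so δ ≥ 33/35.
The tighter constraint is Co-op B's, so cooperation needs δ ≥ 33/35.

33/35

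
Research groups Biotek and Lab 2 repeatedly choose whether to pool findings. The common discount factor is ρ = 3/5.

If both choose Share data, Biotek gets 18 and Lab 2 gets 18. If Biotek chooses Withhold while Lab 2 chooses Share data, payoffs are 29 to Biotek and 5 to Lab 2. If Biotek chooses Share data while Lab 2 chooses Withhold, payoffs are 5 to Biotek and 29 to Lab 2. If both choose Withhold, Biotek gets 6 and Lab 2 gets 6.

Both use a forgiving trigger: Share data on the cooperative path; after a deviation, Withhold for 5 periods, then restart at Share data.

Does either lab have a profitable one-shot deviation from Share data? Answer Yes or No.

IC: ρ+…+ρ^5 ≥ (29−18)/(18−6) = 11/12.
At ρ = 3/5: partial sum = 1.3834 ≥ 0.9167. Cooperation sustainable.

No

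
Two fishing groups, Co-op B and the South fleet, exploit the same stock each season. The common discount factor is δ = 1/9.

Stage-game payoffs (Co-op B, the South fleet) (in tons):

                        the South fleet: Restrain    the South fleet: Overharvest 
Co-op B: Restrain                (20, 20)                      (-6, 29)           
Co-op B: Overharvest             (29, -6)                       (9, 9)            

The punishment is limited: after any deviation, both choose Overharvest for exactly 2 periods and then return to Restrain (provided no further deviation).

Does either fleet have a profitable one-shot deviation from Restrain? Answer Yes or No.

Yes

A one-shot deviation gives 29 now, then 9 for 2 periods, then back to 20.
Gain from deviating: (29−20) today; loss: (20−9) in each of the next 2 periods.
No-deviation condition: (20−9)(δ+…+δ^2) ≥ 29−20, i.e. δ+…+δ^2 ≥ 9/11.
At δ = 1/9: δ+…+δ^2 = 0.1235 < 0.8182.
So cooperation is not sustainable.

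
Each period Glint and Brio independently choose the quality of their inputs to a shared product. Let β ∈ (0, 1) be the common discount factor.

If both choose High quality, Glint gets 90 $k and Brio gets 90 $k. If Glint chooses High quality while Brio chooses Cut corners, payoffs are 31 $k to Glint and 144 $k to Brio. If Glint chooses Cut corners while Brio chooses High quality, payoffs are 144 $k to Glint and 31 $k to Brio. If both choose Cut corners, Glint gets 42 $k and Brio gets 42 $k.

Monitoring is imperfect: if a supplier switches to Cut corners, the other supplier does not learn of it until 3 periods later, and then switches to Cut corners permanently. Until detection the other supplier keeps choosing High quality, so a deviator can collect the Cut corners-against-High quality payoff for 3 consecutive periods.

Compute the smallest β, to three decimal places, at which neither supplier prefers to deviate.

0.809

A deviator earns 144 for 3 periods, then 42 forever; cooperating earns 90 forever. Multiplying the IC by (1−β):
90 ≥ 144(1−β^3) + 42β^3, so 102·β^3 ≥ 54 and β^3 ≥ 9/17.
β ≥ (9/17)^(1/3) ≈ 0.809.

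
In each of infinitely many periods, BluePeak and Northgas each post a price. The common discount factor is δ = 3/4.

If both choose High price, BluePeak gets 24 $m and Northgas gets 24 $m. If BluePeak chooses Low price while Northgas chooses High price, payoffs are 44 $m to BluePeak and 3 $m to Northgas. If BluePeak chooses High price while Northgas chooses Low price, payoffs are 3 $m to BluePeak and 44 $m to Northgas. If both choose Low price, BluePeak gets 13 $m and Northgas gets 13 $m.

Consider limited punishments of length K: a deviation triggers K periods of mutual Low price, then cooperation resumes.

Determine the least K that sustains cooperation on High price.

IC: δ(1−δ^K)/(1−δ) ≥ (44−24)/(24−13) = 20/11.
With δ = 3/4: need 1 − δ^K ≥ 20/11·(1−3/4)/(3/4), i.e. δ^K ≤ 0.3939.
Since (3/4)^3 = 0.4219 and (3/4)^4 = 0.3164, the smallest such K is 4.

4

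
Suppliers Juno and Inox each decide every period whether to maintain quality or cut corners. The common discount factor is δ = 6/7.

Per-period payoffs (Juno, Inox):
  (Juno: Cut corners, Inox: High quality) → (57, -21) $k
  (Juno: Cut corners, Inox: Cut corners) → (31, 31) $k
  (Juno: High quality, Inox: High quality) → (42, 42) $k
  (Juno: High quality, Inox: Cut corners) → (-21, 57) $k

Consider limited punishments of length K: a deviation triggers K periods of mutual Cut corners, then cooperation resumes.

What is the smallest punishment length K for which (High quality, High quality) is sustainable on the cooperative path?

2

IC: δ(1−δ^K)/(1−δ) ≥ (57−42)/(42−31) = 15/11.
With δ = 6/7: need 1 − δ^K ≥ 15/11·(1−6/7)/(6/7), i.e. δ^K ≤ 0.7727.
Since (6/7)^1 = 0.8571 and (6/7)^2 = 0.7347, the smallest such K is 2.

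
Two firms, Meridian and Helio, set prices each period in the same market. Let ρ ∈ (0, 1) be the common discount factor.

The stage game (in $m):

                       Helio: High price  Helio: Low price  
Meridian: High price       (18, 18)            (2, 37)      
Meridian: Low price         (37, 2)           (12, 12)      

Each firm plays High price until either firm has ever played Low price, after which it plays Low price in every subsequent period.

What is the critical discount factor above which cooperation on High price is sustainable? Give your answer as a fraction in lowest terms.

18/(1−ρ) ≥ 37 + 12ρ/(1−ρ)
18 ≥ 37 − 25ρ
ρ ≥ 19/25.

19/25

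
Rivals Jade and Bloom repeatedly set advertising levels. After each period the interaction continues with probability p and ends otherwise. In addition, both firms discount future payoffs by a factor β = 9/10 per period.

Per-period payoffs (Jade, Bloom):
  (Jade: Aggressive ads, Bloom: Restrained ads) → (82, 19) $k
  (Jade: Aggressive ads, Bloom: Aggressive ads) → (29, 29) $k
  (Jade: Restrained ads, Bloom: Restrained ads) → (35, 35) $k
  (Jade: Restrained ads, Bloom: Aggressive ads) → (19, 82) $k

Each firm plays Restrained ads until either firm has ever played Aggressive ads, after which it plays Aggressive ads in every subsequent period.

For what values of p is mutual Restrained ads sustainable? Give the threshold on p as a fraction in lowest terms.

470/477

Expected continuation weight on next period's payoff is β·p = 9/10·p, which plays the role of the discount factor.
Cooperation requires 9/10·p ≥ (82−35)/(82−29) = 47/53, hence p ≥ 470/477.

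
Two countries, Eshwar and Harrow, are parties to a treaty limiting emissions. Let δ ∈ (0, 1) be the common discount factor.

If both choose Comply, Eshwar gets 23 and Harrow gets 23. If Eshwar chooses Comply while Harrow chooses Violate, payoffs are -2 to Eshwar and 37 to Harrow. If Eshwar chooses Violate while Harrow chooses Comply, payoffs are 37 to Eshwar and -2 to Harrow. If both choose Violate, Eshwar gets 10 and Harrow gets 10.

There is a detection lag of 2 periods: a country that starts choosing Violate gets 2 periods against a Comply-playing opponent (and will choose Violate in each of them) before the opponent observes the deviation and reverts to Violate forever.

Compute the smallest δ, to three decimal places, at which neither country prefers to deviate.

A deviator earns 37 for 2 periods, then 10 forever; cooperating earns 23 forever. Multiplying the IC by (1−δ):
23 ≥ 37(1−δ^2) + 10δ^2, so 27·δ^2 ≥ 14 and δ^2 ≥ 14/27.
δ ≥ (14/27)^(1/2) ≈ 0.720.

0.720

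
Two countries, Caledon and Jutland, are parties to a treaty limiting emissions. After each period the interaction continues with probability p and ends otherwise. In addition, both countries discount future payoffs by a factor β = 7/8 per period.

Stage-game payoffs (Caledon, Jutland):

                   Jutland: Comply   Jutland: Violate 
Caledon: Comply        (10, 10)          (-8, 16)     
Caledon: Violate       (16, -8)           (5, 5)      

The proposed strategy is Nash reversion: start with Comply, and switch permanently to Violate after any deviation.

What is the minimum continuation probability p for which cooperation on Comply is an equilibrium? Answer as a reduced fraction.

Expected continuation weight on next period's payoff is β·p = 7/8·p, which plays the role of the discount factor.
Cooperation requires 7/8·p ≥ (16−10)/(16−5) = 6/11, hence p ≥ 48/77.

48/77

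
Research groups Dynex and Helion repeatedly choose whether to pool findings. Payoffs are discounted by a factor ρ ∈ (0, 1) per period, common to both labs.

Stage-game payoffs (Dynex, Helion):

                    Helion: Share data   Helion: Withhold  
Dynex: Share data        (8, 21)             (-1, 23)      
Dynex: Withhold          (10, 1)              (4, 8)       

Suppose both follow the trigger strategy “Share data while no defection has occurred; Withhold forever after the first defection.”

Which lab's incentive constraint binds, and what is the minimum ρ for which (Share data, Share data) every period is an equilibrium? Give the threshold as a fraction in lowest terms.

Dynex; ρ ≥ 1/3

Dynex's threshold: (10−8)/(10−4) = 1/3.
Helion's threshold: (23−21)/(23−8) = 2/15.
1/3 > 2/15, so Dynex binds and ρ* = 1/3.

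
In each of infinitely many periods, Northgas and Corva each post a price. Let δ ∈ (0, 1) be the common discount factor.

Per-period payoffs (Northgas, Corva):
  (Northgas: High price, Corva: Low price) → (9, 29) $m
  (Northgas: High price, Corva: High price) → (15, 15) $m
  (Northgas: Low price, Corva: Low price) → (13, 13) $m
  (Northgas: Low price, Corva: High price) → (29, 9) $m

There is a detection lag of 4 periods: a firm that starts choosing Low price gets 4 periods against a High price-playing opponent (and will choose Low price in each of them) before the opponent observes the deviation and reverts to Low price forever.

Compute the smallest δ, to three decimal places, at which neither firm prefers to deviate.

A deviator earns 29 for 4 periods, then 13 forever; cooperating earns 15 forever. Multiplying the IC by (1−δ):
15 ≥ 29(1−δ^4) + 13δ^4, so 16·δ^4 ≥ 14 and δ^4 ≥ 7/8.
δ ≥ (7/8)^(1/4) ≈ 0.967.

0.967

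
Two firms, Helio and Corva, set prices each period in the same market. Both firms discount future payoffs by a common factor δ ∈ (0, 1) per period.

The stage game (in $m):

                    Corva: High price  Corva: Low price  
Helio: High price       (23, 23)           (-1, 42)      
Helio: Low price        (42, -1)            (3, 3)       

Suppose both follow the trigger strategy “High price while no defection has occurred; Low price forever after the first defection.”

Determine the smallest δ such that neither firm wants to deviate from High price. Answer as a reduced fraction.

23/(1−δ) ≥ 42 + 3δ/(1−δ)
23 ≥ 42 − 39δ
δ ≥ 19/39.

19/39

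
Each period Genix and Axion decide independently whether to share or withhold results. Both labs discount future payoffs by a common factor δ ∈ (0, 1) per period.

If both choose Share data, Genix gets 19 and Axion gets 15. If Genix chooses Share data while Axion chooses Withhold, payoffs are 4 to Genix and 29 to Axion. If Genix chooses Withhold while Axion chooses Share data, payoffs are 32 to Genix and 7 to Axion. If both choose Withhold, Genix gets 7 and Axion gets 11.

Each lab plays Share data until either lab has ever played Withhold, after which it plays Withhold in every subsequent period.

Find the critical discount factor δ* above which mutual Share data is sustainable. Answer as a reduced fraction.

For Genix: deviation gain 32−19 = 13, per-period punishment loss 19−7 = 12. IC gives δ ≥ 13/25.
For Axion: gain 14, loss 4 per period, so δ ≥ 14/18 = 7/9.
The tighter constraint is Axion's, so cooperation needs δ ≥ 7/9.

7/9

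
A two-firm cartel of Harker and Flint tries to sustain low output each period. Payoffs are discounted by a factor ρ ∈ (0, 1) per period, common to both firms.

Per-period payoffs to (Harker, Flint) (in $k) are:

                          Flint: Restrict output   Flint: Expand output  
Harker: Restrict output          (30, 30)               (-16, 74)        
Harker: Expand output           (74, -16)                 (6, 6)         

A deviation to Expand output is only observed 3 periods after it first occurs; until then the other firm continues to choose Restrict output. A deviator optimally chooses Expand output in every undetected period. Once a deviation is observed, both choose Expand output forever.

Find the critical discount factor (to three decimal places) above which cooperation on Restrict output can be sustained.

A deviator earns 74 for 3 periods, then 6 forever; cooperating earns 30 forever. Multiplying the IC by (1−ρ):
30 ≥ 74(1−ρ^3) + 6ρ^3, so 68·ρ^3 ≥ 44 and ρ^3 ≥ 11/17.
ρ ≥ (11/17)^(1/3) ≈ 0.865.

0.865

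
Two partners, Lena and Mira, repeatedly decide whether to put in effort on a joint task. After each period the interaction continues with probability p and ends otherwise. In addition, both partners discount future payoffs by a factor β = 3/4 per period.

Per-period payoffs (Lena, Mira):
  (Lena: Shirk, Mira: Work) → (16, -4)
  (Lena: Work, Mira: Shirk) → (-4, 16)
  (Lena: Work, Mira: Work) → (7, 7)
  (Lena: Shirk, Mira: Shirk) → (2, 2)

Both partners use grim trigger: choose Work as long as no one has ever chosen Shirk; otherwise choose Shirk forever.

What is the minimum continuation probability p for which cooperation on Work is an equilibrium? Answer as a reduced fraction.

With continuation probability p and discount β, the effective per-period discount factor is βp.
Grim-trigger IC: βp ≥ (16−7)/(16−2) = 9/14.
So p ≥ (9/14)/(3/4) = 6/7.

6/7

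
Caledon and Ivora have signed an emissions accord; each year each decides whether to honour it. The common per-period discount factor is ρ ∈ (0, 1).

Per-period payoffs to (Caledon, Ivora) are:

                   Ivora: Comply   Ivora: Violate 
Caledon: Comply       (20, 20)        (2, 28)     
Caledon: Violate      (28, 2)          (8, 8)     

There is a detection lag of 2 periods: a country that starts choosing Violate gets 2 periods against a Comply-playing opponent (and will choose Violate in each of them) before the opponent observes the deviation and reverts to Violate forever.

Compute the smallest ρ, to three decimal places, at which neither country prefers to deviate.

Deviating for the 2 undetected periods gains 28−20 = 8 per period over cooperation, then loses 20−8 = 12 per period forever once punishment starts.
Gain: 8(1 + ρ + … + ρ^1); loss: 12·ρ^2/(1−ρ).
No profitable deviation ⇔ 8(1−ρ^2) ≤ 12·ρ^2, i.e. ρ^2 ≥ 8/(8+12) = 2/5.
Hence ρ ≥ (2/5)^(1/2) ≈ 0.632.

0.632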